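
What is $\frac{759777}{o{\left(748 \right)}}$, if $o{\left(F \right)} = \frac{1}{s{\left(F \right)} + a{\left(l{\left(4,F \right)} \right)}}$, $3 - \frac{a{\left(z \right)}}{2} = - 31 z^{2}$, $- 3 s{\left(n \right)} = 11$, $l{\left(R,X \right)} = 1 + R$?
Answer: $1179427163$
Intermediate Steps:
$s{\left(n \right)} = - \frac{11}{3}$ ($s{\left(n \right)} = \left(- \frac{1}{3}\right) 11 = - \frac{11}{3}$)
$a{\left(z \right)} = 6 + 62 z^{2}$ ($a{\left(z \right)} = 6 - 2 \left(- 31 z^{2}\right) = 6 + 62 z^{2}$)
$o{\left(F \right)} = \frac{3}{4657}$ ($o{\left(F \right)} = \frac{1}{- \frac{11}{3} + \left(6 + 62 \left(1 + 4\right)^{2}\right)} = \frac{1}{- \frac{11}{3} + \left(6 + 62 \cdot 5^{2}\right)} = \frac{1}{- \frac{11}{3} + \left(6 + 62 \cdot 25\right)} = \frac{1}{- \frac{11}{3} + \left(6 + 1550\right)} = \frac{1}{- \frac{11}{3} + 1556} = \frac{1}{\frac{4657}{3}} = \frac{3}{4657}$)
$\frac{759777}{o{\left(748 \right)}} = \frac{759777}{\frac{3}{4657}} = 759777 \cdot \frac{4657}{3} = 1179427163$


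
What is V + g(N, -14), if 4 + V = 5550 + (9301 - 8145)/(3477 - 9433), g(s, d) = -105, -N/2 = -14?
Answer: 8101360/1489 ≈ 5440.8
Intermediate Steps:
N = 28 (N = -2*(-14) = 28)
V = 8257705/1489 (V = -4 + (5550 + (9301 - 8145)/(3477 - 9433)) = -4 + (5550 + 1156/(-5956)) = -4 + (5550 + 1156*(-1/5956)) = -4 + (5550 - 289/1489) = -4 + 8263661/1489 = 8257705/1489 ≈ 5545.8)
V + g(N, -14) = 8257705/1489 - 105 = 8101360/1489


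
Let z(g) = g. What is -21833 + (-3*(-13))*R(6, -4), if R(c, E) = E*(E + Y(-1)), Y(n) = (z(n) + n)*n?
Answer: -21521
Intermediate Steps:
Y(n) = 2*n**2 (Y(n) = (n + n)*n = (2*n)*n = 2*n**2)
R(c, E) = E*(2 + E) (R(c, E) = E*(E + 2*(-1)**2) = E*(E + 2*1) = E*(E + 2) = E*(2 + E))
-21833 + (-3*(-13))*R(6, -4) = -21833 + (-3*(-13))*(-4*(2 - 4)) = -21833 + 39*(-4*(-2)) = -21833 + 39*8 = -21833 + 312 = -21521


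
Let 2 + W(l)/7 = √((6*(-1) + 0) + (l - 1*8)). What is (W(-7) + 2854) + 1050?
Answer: 3890 + 7*I*√21 ≈ 3890.0 + 32.078*I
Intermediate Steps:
W(l) = -14 + 7*√(-14 + l) (W(l) = -14 + 7*√((6*(-1) + 0) + (l - 1*8)) = -14 + 7*√((-6 + 0) + (l - 8)) = -14 + 7*√(-6 + (-8 + l)) = -14 + 7*√(-14 + l))
(W(-7) + 2854) + 1050 = ((-14 + 7*√(-14 - 7)) + 2854) + 1050 = ((-14 + 7*√(-21)) + 2854) + 1050 = ((-14 + 7*(I*√21)) + 2854) + 1050 = ((-14 + 7*I*√21) + 2854) + 1050 = (2840 + 7*I*√21) + 1050 = 3890 + 7*I*√21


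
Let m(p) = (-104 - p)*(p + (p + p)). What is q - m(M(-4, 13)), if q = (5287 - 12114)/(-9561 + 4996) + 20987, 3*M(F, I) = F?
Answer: 281813366/13695 ≈ 20578.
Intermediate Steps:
M(F, I) = F/3
q = 95812482/4565 (q = -6827/(-4565) + 20987 = -6827*(-1/4565) + 20987 = 6827/4565 + 20987 = 95812482/4565 ≈ 20989.)
m(p) = 3*p*(-104 - p) (m(p) = (-104 - p)*(p + 2*p) = (-104 - p)*(3*p) = 3*p*(-104 - p))
q - m(M(-4, 13)) = 95812482/4565 - (-3)*(⅓)*(-4)*(104 + (⅓)*(-4)) = 95812482/4565 - (-3)*(-4)*(104 - 4/3)/3 = 95812482/4565 - (-3)*(-4)*308/(3*3) = 95812482/4565 - 1*1232/3 = 95812482/4565 - 1232/3 = 281813366/13695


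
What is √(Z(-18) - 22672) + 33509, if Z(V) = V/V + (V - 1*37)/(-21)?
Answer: 33509 + 2*I*√2499189/21 ≈ 33509.0 + 150.56*I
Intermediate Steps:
Z(V) = 58/21 - V/21 (Z(V) = 1 + (V - 37)*(-1/21) = 1 + (-37 + V)*(-1/21) = 1 + (37/21 - V/21) = 58/21 - V/21)
√(Z(-18) - 22672) + 33509 = √((58/21 - 1/21*(-18)) - 22672) + 33509 = √((58/21 + 6/7) - 22672) + 33509 = √(76/21 - 22672) + 33509 = √(-476036/21) + 33509 = 2*I*√2499189/21 + 33509 = 33509 + 2*I*√2499189/21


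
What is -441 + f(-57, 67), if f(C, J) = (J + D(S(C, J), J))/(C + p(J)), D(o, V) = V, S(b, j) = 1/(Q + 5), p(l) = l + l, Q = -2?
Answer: -33823/77 ≈ -439.26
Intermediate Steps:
p(l) = 2*l
S(b, j) = ⅓ (S(b, j) = 1/(-2 + 5) = 1/3 = ⅓)
f(C, J) = 2*J/(C + 2*J) (f(C, J) = (J + J)/(C + 2*J) = (2*J)/(C + 2*J) = 2*J/(C + 2*J))
-441 + f(-57, 67) = -441 + 2*67/(-57 + 2*67) = -441 + 2*67/(-57 + 134) = -441 + 2*67/77 = -441 + 2*67*(1/77) = -441 + 134/77 = -33823/77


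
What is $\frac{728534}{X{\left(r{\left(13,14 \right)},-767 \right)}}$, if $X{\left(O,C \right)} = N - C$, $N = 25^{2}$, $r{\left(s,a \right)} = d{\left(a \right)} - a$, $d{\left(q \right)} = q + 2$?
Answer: $\frac{364267}{696} \approx 523.37$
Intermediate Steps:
$d{\left(q \right)} = 2 + q$
$r{\left(s,a \right)} = 2$ ($r{\left(s,a \right)} = \left(2 + a\right) - a = 2$)
$N = 625$
$X{\left(O,C \right)} = 625 - C$
$\frac{728534}{X{\left(r{\left(13,14 \right)},-767 \right)}} = \frac{728534}{625 - -767} = \frac{728534}{625 + 767} = \frac{728534}{1392} = 728534 \cdot \frac{1}{1392} = \frac{364267}{696}$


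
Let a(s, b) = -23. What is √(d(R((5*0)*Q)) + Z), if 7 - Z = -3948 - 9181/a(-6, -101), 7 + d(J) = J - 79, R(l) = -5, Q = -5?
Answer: √1832893/23 ≈ 58.863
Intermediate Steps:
d(J) = -86 + J (d(J) = -7 + (J - 79) = -7 + (-79 + J) = -86 + J)
Z = 81784/23 (Z = 7 - (-3948 - 9181/(-23)) = 7 - (-3948 - 9181*(-1)/23) = 7 - (-3948 - 1*(-9181/23)) = 7 - (-3948 + 9181/23) = 7 - 1*(-81623/23) = 7 + 81623/23 = 81784/23 ≈ 3555.8)
√(d(R((5*0)*Q)) + Z) = √((-86 - 5) + 81784/23) = √(-91 + 81784/23) = √(79691/23) = √1832893/23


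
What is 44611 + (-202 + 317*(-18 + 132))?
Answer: 80547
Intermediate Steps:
44611 + (-202 + 317*(-18 + 132)) = 44611 + (-202 + 317*114) = 44611 + (-202 + 36138) = 44611 + 35936 = 80547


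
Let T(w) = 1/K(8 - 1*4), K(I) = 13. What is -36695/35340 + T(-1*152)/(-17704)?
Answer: -422273149/406678584 ≈ -1.0383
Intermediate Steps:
T(w) = 1/13
-36695/35340 + T(-1*152)/(-17704) = -36695/35340 + (1/13)/(-17704) = -36695*1/35340 + (1/13)*(-1/17704) = -7339/7068 - 1/230152 = -422273149/406678584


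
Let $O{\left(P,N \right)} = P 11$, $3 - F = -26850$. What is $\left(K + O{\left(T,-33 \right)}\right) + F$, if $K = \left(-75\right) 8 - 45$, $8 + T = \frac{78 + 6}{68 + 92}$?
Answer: $\frac{1045031}{40} \approx 26126.0$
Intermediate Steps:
$F = 26853$ ($F = 3 - -26850 = 3 + 26850 = 26853$)
$T = - \frac{299}{40}$ ($T = -8 + \frac{78 + 6}{68 + 92} = -8 + \frac{84}{160} = -8 + 84 \cdot \frac{1}{160} = -8 + \frac{21}{40} = - \frac{299}{40} \approx -7.475$)
$O{\left(P,N \right)} = 11 P$
$K = -645$ ($K = -600 - 45 = -645$)
$\left(K + O{\left(T,-33 \right)}\right) + F = \left(-645 + 11 \left(- \frac{299}{40}\right)\right) + 26853 = \left(-645 - \frac{3289}{40}\right) + 26853 = - \frac{29089}{40} + 26853 = \frac{1045031}{40}$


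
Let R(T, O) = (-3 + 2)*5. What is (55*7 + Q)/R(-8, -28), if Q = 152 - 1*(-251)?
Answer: -788/5 ≈ -157.60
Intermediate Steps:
Q = 403 (Q = 152 + 251 = 403)
R(T, O) = -5 (R(T, O) = -1*5 = -5)
(55*7 + Q)/R(-8, -28) = (55*7 + 403)/(-5) = (385 + 403)*(-1/5) = 788*(-1/5) = -788/5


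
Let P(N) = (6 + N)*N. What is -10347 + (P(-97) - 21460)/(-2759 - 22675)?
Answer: -87717655/8478 ≈ -10347.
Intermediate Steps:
P(N) = N*(6 + N)
-10347 + (P(-97) - 21460)/(-2759 - 22675) = -10347 + (-97*(6 - 97) - 21460)/(-2759 - 22675) = -10347 + (-97*(-91) - 21460)/(-25434) = -10347 + (8827 - 21460)*(-1/25434) = -10347 - 12633*(-1/25434) = -10347 + 4211/8478 = -87717655/8478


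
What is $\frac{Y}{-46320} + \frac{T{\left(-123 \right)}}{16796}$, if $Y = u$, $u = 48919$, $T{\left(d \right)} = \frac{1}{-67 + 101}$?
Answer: $- \frac{3491979187}{3306460560} \approx -1.0561$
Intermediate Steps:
$T{\left(d \right)} = \frac{1}{34}$
$Y = 48919$
$\frac{Y}{-46320} + \frac{T{\left(-123 \right)}}{16796} = \frac{48919}{-46320} + \frac{1}{34 \cdot 16796} = 48919 \left(- \frac{1}{46320}\right) + \frac{1}{34} \cdot \frac{1}{16796} = - \frac{48919}{46320} + \frac{1}{571064} = - \frac{3491979187}{3306460560}$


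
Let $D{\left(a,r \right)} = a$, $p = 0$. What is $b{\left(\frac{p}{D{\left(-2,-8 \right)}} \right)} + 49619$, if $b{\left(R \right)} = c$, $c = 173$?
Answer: $49792$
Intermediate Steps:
$b{\left(R \right)} = 173$
$b{\left(\frac{p}{D{\left(-2,-8 \right)}} \right)} + 49619 = 173 + 49619 = 49792$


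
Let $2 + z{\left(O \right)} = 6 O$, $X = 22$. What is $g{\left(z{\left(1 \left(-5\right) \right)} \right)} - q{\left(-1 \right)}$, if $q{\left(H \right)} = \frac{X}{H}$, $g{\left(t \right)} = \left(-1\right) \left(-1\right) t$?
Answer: $-10$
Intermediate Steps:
$z{\left(O \right)} = -2 + 6 O$
$g{\left(t \right)} = t$ ($g{\left(t \right)} = 1 t = t$)
$q{\left(H \right)} = \frac{22}{H}$
$g{\left(z{\left(1 \left(-5\right) \right)} \right)} - q{\left(-1 \right)} = \left(-2 + 6 \cdot 1 \left(-5\right)\right) - \frac{22}{-1} = \left(-2 + 6 \left(-5\right)\right) - 22 \left(-1\right) = \left(-2 - 30\right) - -22 = -32 + 22 = -10$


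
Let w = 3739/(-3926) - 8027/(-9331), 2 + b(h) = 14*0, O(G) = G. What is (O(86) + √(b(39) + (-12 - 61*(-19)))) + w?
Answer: 3147106909/36633506 + √1145 ≈ 119.75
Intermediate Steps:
b(h) = -2 (b(h) = -2 + 14*0 = -2 + 0 = -2)
w = -3374607/36633506 (w = 3739*(-1/3926) - 8027*(-1/9331) = -3739/3926 + 8027/9331 = -3374607/36633506 ≈ -0.092118)
(O(86) + √(b(39) + (-12 - 61*(-19)))) + w = (86 + √(-2 + (-12 - 61*(-19)))) - 3374607/36633506 = (86 + √(-2 + (-12 + 1159))) - 3374607/36633506 = (86 + √(-2 + 1147)) - 3374607/36633506 = (86 + √1145) - 3374607/36633506 = 3147106909/36633506 + √1145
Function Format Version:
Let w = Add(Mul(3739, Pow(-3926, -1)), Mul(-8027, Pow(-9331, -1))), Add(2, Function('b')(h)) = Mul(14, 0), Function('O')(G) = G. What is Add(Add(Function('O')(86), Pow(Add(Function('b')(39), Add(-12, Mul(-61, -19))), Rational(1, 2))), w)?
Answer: Add(Rational(3147106909, 36633506), Pow(1145, Rational(1, 2))) ≈ 119.75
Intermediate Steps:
Function('b')(h) = -2 (Function('b')(h) = Add(-2, Mul(14, 0)) = Add(-2, 0) = -2)
w = Rational(-3374607, 36633506) (w = Add(Mul(3739, Rational(-1, 3926)), Mul(-8027, Rational(-1, 9331))) = Add(Rational(-3739, 3926), Rational(8027, 9331)) = Rational(-3374607, 36633506) ≈ -0.092118)
Add(Add(Function('O')(86), Pow(Add(Function('b')(39), Add(-12, Mul(-61, -19))), Rational(1, 2))), w) = Add(Add(86, Pow(Add(-2, Add(-12, Mul(-61, -19))), Rational(1, 2))), Rational(-3374607, 36633506)) = Add(Add(86, Pow(Add(-2, Add(-12, 1159)), Rational(1, 2))), Rational(-3374607, 36633506)) = Add(Add(86, Pow(Add(-2, 1147), Rational(1, 2))), Rational(-3374607, 36633506)) = Add(Add(86, Pow(1145, Rational(1, 2))), Rational(-3374607, 36633506)) = Add(Rational(3147106909, 36633506), Pow(1145, Rational(1, 2)))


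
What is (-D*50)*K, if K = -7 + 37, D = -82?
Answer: 123000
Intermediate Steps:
K = 30
(-D*50)*K = (-1*(-82)*50)*30 = (82*50)*30 = 4100*30 = 123000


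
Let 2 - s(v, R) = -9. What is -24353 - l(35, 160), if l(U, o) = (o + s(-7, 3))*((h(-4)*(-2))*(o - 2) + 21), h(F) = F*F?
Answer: 836632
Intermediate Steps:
s(v, R) = 11 (s(v, R) = 2 - 1*(-9) = 2 + 9 = 11)
h(F) = F²
l(U, o) = (11 + o)*(85 - 32*o) (l(U, o) = (o + 11)*(((-4)²*(-2))*(o - 2) + 21) = (11 + o)*((16*(-2))*(-2 + o) + 21) = (11 + o)*(-32*(-2 + o) + 21) = (11 + o)*((64 - 32*o) + 21) = (11 + o)*(85 - 32*o))
-24353 - l(35, 160) = -24353 - (935 - 267*160 - 32*160²) = -24353 - (935 - 42720 - 32*25600) = -24353 - (935 - 42720 - 819200) = -24353 - 1*(-860985) = -24353 + 860985 = 836632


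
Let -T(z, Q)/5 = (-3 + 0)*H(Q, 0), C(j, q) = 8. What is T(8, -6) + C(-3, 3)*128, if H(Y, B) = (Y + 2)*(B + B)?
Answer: 1024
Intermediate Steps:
H(Y, B) = 2*B*(2 + Y) (H(Y, B) = (2 + Y)*(2*B) = 2*B*(2 + Y))
T(z, Q) = 0 (T(z, Q) = -5*(-3 + 0)*2*0*(2 + Q) = -(-15)*0 = -5*0 = 0)
T(8, -6) + C(-3, 3)*128 = 0 + 8*128 = 0 + 1024 = 1024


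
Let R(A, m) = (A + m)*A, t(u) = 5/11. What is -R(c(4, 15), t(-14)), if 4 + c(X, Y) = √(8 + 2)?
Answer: -266/11 + 83*√10/11 ≈ -0.32100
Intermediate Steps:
t(u) = 5/11 (t(u) = 5*(1/11) = 5/11)
c(X, Y) = -4 + √10 (c(X, Y) = -4 + √(8 + 2) = -4 + √10)
R(A, m) = A*(A + m)
-R(c(4, 15), t(-14)) = -(-4 + √10)*((-4 + √10) + 5/11) = -(-4 + √10)*(-39/11 + √10)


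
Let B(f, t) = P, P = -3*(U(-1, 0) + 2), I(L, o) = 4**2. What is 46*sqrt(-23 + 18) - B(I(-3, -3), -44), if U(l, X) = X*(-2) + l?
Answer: 3 + 46*I*sqrt(5) ≈ 3.0 + 102.86*I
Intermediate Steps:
I(L, o) = 16
U(l, X) = l - 2*X (U(l, X) = -2*X + l = l - 2*X)
P = -3 (P = -3*((-1 - 2*0) + 2) = -3*((-1 + 0) + 2) = -3*(-1 + 2) = -3*1 = -3)
B(f, t) = -3
46*sqrt(-23 + 18) - B(I(-3, -3), -44) = 46*sqrt(-23 + 18) - 1*(-3) = 46*sqrt(-5) + 3 = 46*(I*sqrt(5)) + 3 = 46*I*sqrt(5) + 3 = 3 + 46*I*sqrt(5)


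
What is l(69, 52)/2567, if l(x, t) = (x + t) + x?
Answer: 190/2567 ≈ 0.074016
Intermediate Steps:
l(x, t) = t + 2*x (l(x, t) = (t + x) + x = t + 2*x)
l(69, 52)/2567 = (52 + 2*69)/2567 = (52 + 138)*(1/2567) = 190*(1/2567) = 190/2567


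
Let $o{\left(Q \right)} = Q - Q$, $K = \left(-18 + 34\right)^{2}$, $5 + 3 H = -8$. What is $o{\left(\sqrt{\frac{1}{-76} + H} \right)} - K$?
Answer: $-256$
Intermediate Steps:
$H = - \frac{13}{3}$ ($H = - \frac{5}{3} + \frac{1}{3} \left(-8\right) = - \frac{5}{3} - \frac{8}{3} = - \frac{13}{3} \approx -4.3333$)
$K = 256$ ($K = 16^{2} = 256$)
$o{\left(Q \right)} = 0$
$o{\left(\sqrt{\frac{1}{-76} + H} \right)} - K = 0 - 256 = -256$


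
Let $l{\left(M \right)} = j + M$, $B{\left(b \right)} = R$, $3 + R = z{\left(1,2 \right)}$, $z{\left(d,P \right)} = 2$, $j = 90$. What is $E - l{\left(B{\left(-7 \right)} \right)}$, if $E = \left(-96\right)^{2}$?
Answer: $9127$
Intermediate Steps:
$R = -1$ ($R = -3 + 2 = -1$)
$B{\left(b \right)} = -1$
$l{\left(M \right)} = 90 + M$
$E = 9216$
$E - l{\left(B{\left(-7 \right)} \right)} = 9216 - \left(90 - 1\right) = 9216 - 89 = 9127$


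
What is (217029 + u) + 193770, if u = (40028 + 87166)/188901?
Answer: 25866823031/62967 ≈ 4.1080e+5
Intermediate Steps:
u = 42398/62967 (u = 127194*(1/188901) = 42398/62967 ≈ 0.67334)
(217029 + u) + 193770 = (217029 + 42398/62967) + 193770 = 13665707441/62967 + 193770 = 25866823031/62967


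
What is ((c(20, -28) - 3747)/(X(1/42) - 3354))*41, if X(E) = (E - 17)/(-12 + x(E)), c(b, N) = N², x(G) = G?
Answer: 61105949/1686349 ≈ 36.236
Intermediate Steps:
X(E) = (-17 + E)/(-12 + E) (X(E) = (E - 17)/(-12 + E) = (-17 + E)/(-12 + E))
((c(20, -28) - 3747)/(X(1/42) - 3354))*41 = (((-28)² - 3747)/((-17 + 1/42)/(-12 + 1/42) - 3354))*41 = ((784 - 3747)/((-17 + 1/42)/(-12 + 1/42) - 3354))*41 = -2963/(-713/42/(-503/42) - 3354)*41 = -2963/(-42/503*(-713/42) - 3354)*41 = -2963/(713/503 - 3354)*41 = -2963/(-1686349/503)*41 = -2963*(-503/1686349)*41 = (1490389/1686349)*41 = 61105949/1686349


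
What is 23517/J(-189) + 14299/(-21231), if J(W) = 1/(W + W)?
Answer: -188731417705/21231 ≈ -8.8894e+6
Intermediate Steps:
J(W) = 1/(2*W)
23517/J(-189) + 14299/(-21231) = 23517/(((½)/(-189))) + 14299/(-21231) = 23517/(((½)*(-1/189))) + 14299*(-1/21231) = 23517/(-1/378) - 14299/21231 = 23517*(-378) - 14299/21231 = -8889426 - 14299/21231 = -188731417705/21231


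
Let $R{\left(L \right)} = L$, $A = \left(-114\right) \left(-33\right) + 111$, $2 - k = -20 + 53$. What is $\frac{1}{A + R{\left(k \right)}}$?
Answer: $\frac{1}{3842} \approx 0.00026028$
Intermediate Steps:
$k = -31$ ($k = 2 - \left(-20 + 53\right) = 2 - 33 = -31$)
$A = 3873$ ($A = 3762 + 111 = 3873$)
$\frac{1}{A + R{\left(k \right)}} = \frac{1}{3873 - 31} = \frac{1}{3842}$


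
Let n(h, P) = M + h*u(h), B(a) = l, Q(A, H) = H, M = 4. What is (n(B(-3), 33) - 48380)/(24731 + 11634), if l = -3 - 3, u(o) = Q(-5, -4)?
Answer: -48352/36365 ≈ -1.3296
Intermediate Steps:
u(o) = -4
l = -6
B(a) = -6
n(h, P) = 4 - 4*h (n(h, P) = 4 + h*(-4) = 4 - 4*h)
(n(B(-3), 33) - 48380)/(24731 + 11634) = ((4 - 4*(-6)) - 48380)/(24731 + 11634) = ((4 + 24) - 48380)/36365 = (28 - 48380)*(1/36365) = -48352*1/36365 = -48352/36365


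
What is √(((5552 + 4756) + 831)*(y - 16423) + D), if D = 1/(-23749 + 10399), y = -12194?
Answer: I*√2272442118951234/2670 ≈ 17854.0*I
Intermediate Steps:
D = -1/13350 (D = 1/(-13350) = -1/13350 ≈ -7.4906e-5)
√(((5552 + 4756) + 831)*(y - 16423) + D) = √(((5552 + 4756) + 831)*(-12194 - 16423) - 1/13350) = √((10308 + 831)*(-28617) - 1/13350) = √(11139*(-28617) - 1/13350) = √(-318764763 - 1/13350) = √(-4255509586051/13350) = I*√2272442118951234/2670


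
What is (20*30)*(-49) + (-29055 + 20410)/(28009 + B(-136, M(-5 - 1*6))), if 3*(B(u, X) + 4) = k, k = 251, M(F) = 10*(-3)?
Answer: -27224685/926 ≈ -29400.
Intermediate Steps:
M(F) = -30
B(u, X) = 239/3 (B(u, X) = -4 + (1/3)*251 = -4 + 251/3 = 239/3)
(20*30)*(-49) + (-29055 + 20410)/(28009 + B(-136, M(-5 - 1*6))) = (20*30)*(-49) + (-29055 + 20410)/(28009 + 239/3) = 600*(-49) - 8645/84266/3 = -29400 - 8645*3/84266 = -29400 - 285/926 = -27224685/926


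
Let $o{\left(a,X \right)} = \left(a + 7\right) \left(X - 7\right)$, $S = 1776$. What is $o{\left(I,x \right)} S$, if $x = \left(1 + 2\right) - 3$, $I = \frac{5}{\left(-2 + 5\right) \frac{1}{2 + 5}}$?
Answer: $-232064$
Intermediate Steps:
$I = \frac{35}{3}$ ($I = \frac{5}{3 \cdot \frac{1}{7}} = \frac{5}{\frac{3}{7}} = 5 \cdot \frac{7}{3} = \frac{35}{3} \approx 11.667$)
$x = 0$ ($x = 3 - 3 = 0$)
$o{\left(a,X \right)} = \left(-7 + X\right) \left(7 + a\right)$ ($o{\left(a,X \right)} = \left(7 + a\right) \left(-7 + X\right) = \left(-7 + X\right) \left(7 + a\right)$)
$o{\left(I,x \right)} S = \left(-49 - \frac{245}{3} + 7 \cdot 0 + 0 \cdot \frac{35}{3}\right) 1776 = \left(-49 - \frac{245}{3} + 0 + 0\right) 1776 = \left(- \frac{392}{3}\right) 1776 = -232064$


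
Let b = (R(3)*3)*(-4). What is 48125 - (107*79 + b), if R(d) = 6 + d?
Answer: 39780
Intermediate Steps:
b = -108 (b = ((6 + 3)*3)*(-4) = (9*3)*(-4) = 27*(-4) = -108)
48125 - (107*79 + b) = 48125 - (107*79 - 108) = 48125 - (8453 - 108) = 48125 - 1*8345 = 48125 - 8345 = 39780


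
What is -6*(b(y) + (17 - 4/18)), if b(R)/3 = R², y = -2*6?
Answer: -8078/3 ≈ -2692.7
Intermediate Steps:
y = -12
b(R) = 3*R²
-6*(b(y) + (17 - 4/18)) = -6*(3*(-12)² + (17 - 4/18)) = -6*(3*144 + (17 - 4*1/18)) = -6*(432 + (17 - 2/9)) = -6*(432 + 151/9) = -6*4039/9 = -8078/3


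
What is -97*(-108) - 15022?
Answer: -4546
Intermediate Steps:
-97*(-108) - 15022 = 10476 - 15022 = -4546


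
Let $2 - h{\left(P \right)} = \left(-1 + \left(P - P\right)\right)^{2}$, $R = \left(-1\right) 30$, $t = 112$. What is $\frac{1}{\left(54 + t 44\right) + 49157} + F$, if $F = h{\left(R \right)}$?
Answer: $\frac{54140}{54139} \approx 1.0$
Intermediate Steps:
$R = -30$
$h{\left(P \right)} = 1$ ($h{\left(P \right)} = 2 - \left(-1 + \left(P - P\right)\right)^{2} = 2 - \left(-1 + 0\right)^{2} = 2 - \left(-1\right)^{2} = 2 - 1 = 1$)
$F = 1$
$\frac{1}{\left(54 + t 44\right) + 49157} + F = \frac{1}{\left(54 + 112 \cdot 44\right) + 49157} + 1 = \frac{1}{\left(54 + 4928\right) + 49157} + 1 = \frac{1}{4982 + 49157} + 1 = \frac{1}{54139} + 1 = \frac{54140}{54139}$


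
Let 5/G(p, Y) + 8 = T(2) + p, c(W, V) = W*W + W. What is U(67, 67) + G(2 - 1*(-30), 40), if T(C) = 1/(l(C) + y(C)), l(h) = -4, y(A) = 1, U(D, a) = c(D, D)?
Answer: 323491/71 ≈ 4556.2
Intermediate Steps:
c(W, V) = W + W² (c(W, V) = W² + W = W + W²)
U(D, a) = D*(1 + D)
T(C) = -⅓ (T(C) = 1/(-4 + 1) = 1/(-3) = -⅓)
G(p, Y) = 5/(-25/3 + p) (G(p, Y) = 5/(-8 + (-⅓ + p)) = 5/(-25/3 + p))
U(67, 67) + G(2 - 1*(-30), 40) = 67*(1 + 67) + 15/(-25 + 3*(2 - 1*(-30))) = 67*68 + 15/(-25 + 3*(2 + 30)) = 4556 + 15/(-25 + 3*32) = 4556 + 15/(-25 + 96) = 4556 + 15/71 = 323491/71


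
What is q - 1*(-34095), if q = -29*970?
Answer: 5965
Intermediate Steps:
q = -28130
q - 1*(-34095) = -28130 - 1*(-34095) = -28130 + 34095 = 5965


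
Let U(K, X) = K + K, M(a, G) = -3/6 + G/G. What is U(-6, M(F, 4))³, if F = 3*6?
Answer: -1728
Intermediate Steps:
F = 18
M(a, G) = ½ (M(a, G) = -3*⅙ + 1 = -½ + 1 = ½)
U(K, X) = 2*K
U(-6, M(F, 4))³ = (2*(-6))³ = (-12)³ = -1728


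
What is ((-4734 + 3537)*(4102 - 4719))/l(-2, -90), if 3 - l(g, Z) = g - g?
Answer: 246183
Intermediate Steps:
l(g, Z) = 3 (l(g, Z) = 3 - (g - g) = 3 - 1*0 = 3 + 0 = 3)
((-4734 + 3537)*(4102 - 4719))/l(-2, -90) = ((-4734 + 3537)*(4102 - 4719))/3 = -1197*(-617)*(⅓) = 738549*(⅓) = 246183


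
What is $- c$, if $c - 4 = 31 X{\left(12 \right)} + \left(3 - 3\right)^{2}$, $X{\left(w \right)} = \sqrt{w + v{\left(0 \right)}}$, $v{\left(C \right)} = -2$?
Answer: $-4 - 31 \sqrt{10} \approx -102.03$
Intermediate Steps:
$X{\left(w \right)} = \sqrt{-2 + w}$ ($X{\left(w \right)} = \sqrt{w - 2} = \sqrt{-2 + w}$)
$c = 4 + 31 \sqrt{10}$ ($c = 4 + \left(31 \sqrt{-2 + 12} + \left(3 - 3\right)^{2}\right) = 4 + \left(31 \sqrt{10} + 0^{2}\right) = 4 + \left(31 \sqrt{10} + 0\right) = 4 + 31 \sqrt{10} \approx 102.03$)
$- c = - (4 + 31 \sqrt{10}) = -4 - 31 \sqrt{10}$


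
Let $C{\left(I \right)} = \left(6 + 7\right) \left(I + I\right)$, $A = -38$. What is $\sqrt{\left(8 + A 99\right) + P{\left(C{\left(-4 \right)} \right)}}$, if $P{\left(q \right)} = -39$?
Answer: $i \sqrt{3793} \approx 61.587 i$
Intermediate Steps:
$C{\left(I \right)} = 26 I$ ($C{\left(I \right)} = 13 \cdot 2 I = 26 I$)
$\sqrt{\left(8 + A 99\right) + P{\left(C{\left(-4 \right)} \right)}} = \sqrt{\left(8 - 3762\right) - 39} = \sqrt{-3754 - 39} = \sqrt{-3793} = i \sqrt{3793}$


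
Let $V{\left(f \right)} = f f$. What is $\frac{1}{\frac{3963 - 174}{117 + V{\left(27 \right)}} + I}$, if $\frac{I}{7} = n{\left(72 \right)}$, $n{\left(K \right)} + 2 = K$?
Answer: $\frac{94}{46481} \approx 0.0020223$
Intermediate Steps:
$n{\left(K \right)} = -2 + K$
$V{\left(f \right)} = f^{2}$
$I = 490$ ($I = 7 \left(-2 + 72\right) = 7 \cdot 70 = 490$)
$\frac{1}{\frac{3963 - 174}{117 + V{\left(27 \right)}} + I} = \frac{1}{\frac{3963 - 174}{117 + 27^{2}} + 490} = \frac{1}{\frac{3789}{117 + 729} + 490} = \frac{1}{\frac{3789}{846} + 490} = \frac{1}{3789 \cdot \frac{1}{846} + 490} = \frac{1}{\frac{421}{94} + 490} = \frac{1}{\frac{46481}{94}} = \frac{94}{46481}$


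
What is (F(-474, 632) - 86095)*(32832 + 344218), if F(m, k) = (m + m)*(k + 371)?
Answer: -390977849950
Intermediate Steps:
F(m, k) = 2*m*(371 + k) (F(m, k) = (2*m)*(371 + k) = 2*m*(371 + k))
(F(-474, 632) - 86095)*(32832 + 344218) = (2*(-474)*(371 + 632) - 86095)*(32832 + 344218) = (2*(-474)*1003 - 86095)*377050 = (-950844 - 86095)*377050 = -1036939*377050 = -390977849950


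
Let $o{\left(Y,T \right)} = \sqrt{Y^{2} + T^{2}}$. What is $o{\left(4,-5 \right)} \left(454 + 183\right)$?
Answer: $637 \sqrt{41} \approx 4078.8$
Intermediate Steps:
$o{\left(Y,T \right)} = \sqrt{T^{2} + Y^{2}}$
$o{\left(4,-5 \right)} \left(454 + 183\right) = \sqrt{\left(-5\right)^{2} + 4^{2}} \left(454 + 183\right) = \sqrt{25 + 16} \cdot 637 = \sqrt{41} \cdot 637 = 637 \sqrt{41}$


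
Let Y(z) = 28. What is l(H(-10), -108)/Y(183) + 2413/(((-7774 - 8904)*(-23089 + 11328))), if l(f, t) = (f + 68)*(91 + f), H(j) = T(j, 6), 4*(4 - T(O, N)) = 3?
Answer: 554614034693/2312504768 ≈ 239.83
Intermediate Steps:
T(O, N) = 13/4 (T(O, N) = 4 - ¼*3 = 4 - ¾ = 13/4)
H(j) = 13/4
l(f, t) = (68 + f)*(91 + f)
l(H(-10), -108)/Y(183) + 2413/(((-7774 - 8904)*(-23089 + 11328))) = (6188 + (13/4)² + 159*(13/4))/28 + 2413/(((-7774 - 8904)*(-23089 + 11328))) = (6188 + 169/16 + 2067/4)*(1/28) + 2413/((-16678*(-11761))) = (107445/16)*(1/28) + 2413/196149958 = 107445/448 + 2413*(1/196149958) = 107445/448 + 127/10323682 = 554614034693/2312504768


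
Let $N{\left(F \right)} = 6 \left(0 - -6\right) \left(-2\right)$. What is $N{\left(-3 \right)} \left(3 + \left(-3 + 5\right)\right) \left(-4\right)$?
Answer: $1440$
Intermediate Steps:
$N{\left(F \right)} = -72$ ($N{\left(F \right)} = 6 \left(0 + 6\right) \left(-2\right) = 6 \cdot 6 \left(-2\right) = 36 \left(-2\right) = -72$)
$N{\left(-3 \right)} \left(3 + \left(-3 + 5\right)\right) \left(-4\right) = - 72 \left(3 + \left(-3 + 5\right)\right) \left(-4\right) = - 72 \left(3 + 2\right) \left(-4\right) = - 72 \cdot 5 \left(-4\right) = \left(-72\right) \left(-20\right) = 1440$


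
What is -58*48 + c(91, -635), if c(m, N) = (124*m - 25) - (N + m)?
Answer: 9019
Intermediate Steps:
c(m, N) = -25 - N + 123*m (c(m, N) = (-25 + 124*m) + (-N - m) = -25 - N + 123*m)
-58*48 + c(91, -635) = -58*48 + (-25 - 1*(-635) + 123*91) = -2784 + (-25 + 635 + 11193) = -2784 + 11803 = 9019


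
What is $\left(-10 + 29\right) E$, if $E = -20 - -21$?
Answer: $19$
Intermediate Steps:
$E = 1$ ($E = -20 + 21 = 1$)
$\left(-10 + 29\right) E = \left(-10 + 29\right) 1 = 19 \cdot 1 = 19$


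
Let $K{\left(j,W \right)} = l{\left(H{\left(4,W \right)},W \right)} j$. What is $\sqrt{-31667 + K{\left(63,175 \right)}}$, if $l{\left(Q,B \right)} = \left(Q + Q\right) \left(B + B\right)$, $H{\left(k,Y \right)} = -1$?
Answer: $i \sqrt{75767} \approx 275.26 i$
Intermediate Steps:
$l{\left(Q,B \right)} = 4 B Q$ ($l{\left(Q,B \right)} = 2 Q 2 B = 4 B Q$)
$K{\left(j,W \right)} = - 4 W j$ ($K{\left(j,W \right)} = 4 W \left(-1\right) j = - 4 W j$)
$\sqrt{-31667 + K{\left(63,175 \right)}} = \sqrt{-31667 - 700 \cdot 63} = \sqrt{-31667 - 44100} = \sqrt{-75767} = i \sqrt{75767}$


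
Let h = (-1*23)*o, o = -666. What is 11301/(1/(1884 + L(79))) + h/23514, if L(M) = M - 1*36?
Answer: 85344171366/3919 ≈ 2.1777e+7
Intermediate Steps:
L(M) = -36 + M (L(M) = M - 36 = -36 + M)
h = 15318 (h = -1*23*(-666) = -23*(-666) = 15318)
11301/(1/(1884 + L(79))) + h/23514 = 11301/(1/(1884 + (-36 + 79))) + 15318/23514 = 11301/(1/(1884 + 43)) + 15318*(1/23514) = 11301/(1/1927) + 2553/3919 = 11301*1927 + 2553/3919 = 21777027 + 2553/3919 = 85344171366/3919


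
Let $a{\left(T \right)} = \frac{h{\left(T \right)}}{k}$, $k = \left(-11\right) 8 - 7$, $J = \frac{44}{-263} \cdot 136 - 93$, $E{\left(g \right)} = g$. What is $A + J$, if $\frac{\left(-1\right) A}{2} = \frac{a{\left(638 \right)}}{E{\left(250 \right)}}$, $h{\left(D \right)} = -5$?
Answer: $- \frac{72302388}{624625} \approx -115.75$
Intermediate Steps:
$J = - \frac{30443}{263}$ ($J = 44 \left(- \frac{1}{263}\right) 136 - 93 = \left(- \frac{44}{263}\right) 136 - 93 = - \frac{5984}{263} - 93 = - \frac{30443}{263} \approx -115.75$)
$k = -95$ ($k = -88 - 7 = -95$)
$a{\left(T \right)} = \frac{1}{19}$ ($a{\left(T \right)} = - \frac{5}{-95} = \left(-5\right) \left(- \frac{1}{95}\right) = \frac{1}{19}$)
$A = - \frac{1}{2375}$ ($A = - 2 \frac{1}{19 \cdot 250} = - 2 \cdot \frac{1}{19} \cdot \frac{1}{250} = \left(-2\right) \frac{1}{4750} = - \frac{1}{2375} \approx -0.00042105$)
$A + J = - \frac{1}{2375} - \frac{30443}{263} = - \frac{72302388}{624625}$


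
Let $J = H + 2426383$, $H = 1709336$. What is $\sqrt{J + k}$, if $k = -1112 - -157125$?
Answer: $2 \sqrt{1072933} \approx 2071.6$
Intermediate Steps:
$k = 156013$ ($k = -1112 + 157125 = 156013$)
$J = 4135719$ ($J = 1709336 + 2426383 = 4135719$)
$\sqrt{J + k} = \sqrt{4135719 + 156013} = \sqrt{4291732} = 2 \sqrt{1072933}$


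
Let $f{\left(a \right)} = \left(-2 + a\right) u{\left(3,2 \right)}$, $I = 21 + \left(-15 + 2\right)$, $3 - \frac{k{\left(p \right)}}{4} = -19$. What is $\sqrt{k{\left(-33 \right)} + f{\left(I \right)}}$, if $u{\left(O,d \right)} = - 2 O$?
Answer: $2 \sqrt{13} \approx 7.2111$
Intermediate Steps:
$k{\left(p \right)} = 88$ ($k{\left(p \right)} = 12 - -76 = 12 + 76 = 88$)
$I = 8$ ($I = 21 - 13 = 8$)
$f{\left(a \right)} = 12 - 6 a$ ($f{\left(a \right)} = \left(-2 + a\right) \left(\left(-2\right) 3\right) = \left(-2 + a\right) \left(-6\right) = 12 - 6 a$)
$\sqrt{k{\left(-33 \right)} + f{\left(I \right)}} = \sqrt{88 + \left(12 - 48\right)} = \sqrt{88 - 36} = \sqrt{52} = 2 \sqrt{13}$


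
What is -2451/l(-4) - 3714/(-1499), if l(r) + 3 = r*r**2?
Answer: 3922887/100433 ≈ 39.060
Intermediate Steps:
l(r) = -3 + r**3 (l(r) = -3 + r*r**2 = -3 + r**3)
-2451/l(-4) - 3714/(-1499) = -2451/(-3 + (-4)**3) - 3714/(-1499) = -2451/(-3 - 64) - 3714*(-1/1499) = -2451/(-67) + 3714/1499 = -2451*(-1/67) + 3714/1499 = 2451/67 + 3714/1499 = 3922887/100433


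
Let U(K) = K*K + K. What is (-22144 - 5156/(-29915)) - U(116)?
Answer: -1068438984/29915 ≈ -35716.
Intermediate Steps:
U(K) = K + K² (U(K) = K² + K = K + K²)
(-22144 - 5156/(-29915)) - U(116) = (-22144 - 5156/(-29915)) - 116*(1 + 116) = (-22144 - 5156*(-1/29915)) - 116*117 = (-22144 + 5156/29915) - 1*13572 = -662432604/29915 - 13572 = -1068438984/29915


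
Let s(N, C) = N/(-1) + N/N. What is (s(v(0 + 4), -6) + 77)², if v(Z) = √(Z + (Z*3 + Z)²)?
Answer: 6344 - 312*√65 ≈ 3828.6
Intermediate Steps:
v(Z) = √(Z + 16*Z²) (v(Z) = √(Z + (3*Z + Z)²) = √(Z + (4*Z)²) = √(Z + 16*Z²))
s(N, C) = 1 - N (s(N, C) = N*(-1) + 1 = -N + 1 = 1 - N)
(s(v(0 + 4), -6) + 77)² = ((1 - √((0 + 4)*(1 + 16*(0 + 4)))) + 77)² = ((1 - √(4*(1 + 16*4))) + 77)² = ((1 - √(4*(1 + 64))) + 77)² = ((1 - √(4*65)) + 77)² = ((1 - √260) + 77)² = ((1 - 2*√65) + 77)² = (78 - 2*√65)²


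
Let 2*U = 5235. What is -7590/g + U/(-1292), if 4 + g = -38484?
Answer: -1337295/731272 ≈ -1.8287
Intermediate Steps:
g = -38488 (g = -4 - 38484 = -38488)
U = 5235/2 (U = (½)*5235 = 5235/2 ≈ 2617.5)
-7590/g + U/(-1292) = -7590/(-38488) + (5235/2)/(-1292) = -7590*(-1/38488) + (5235/2)*(-1/1292) = 3795/19244 - 5235/2584 = -1337295/731272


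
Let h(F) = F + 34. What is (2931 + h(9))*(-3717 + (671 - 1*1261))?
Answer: -12809018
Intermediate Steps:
h(F) = 34 + F
(2931 + h(9))*(-3717 + (671 - 1*1261)) = (2931 + (34 + 9))*(-3717 + (671 - 1*1261)) = (2931 + 43)*(-3717 + (671 - 1261)) = 2974*(-3717 - 590) = 2974*(-4307) = -12809018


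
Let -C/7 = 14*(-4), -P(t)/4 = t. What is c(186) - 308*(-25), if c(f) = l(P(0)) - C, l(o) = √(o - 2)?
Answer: 7308 + I*√2 ≈ 7308.0 + 1.4142*I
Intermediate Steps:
P(t) = -4*t
C = 392 (C = -98*(-4) = -7*(-56) = 392)
l(o) = √(-2 + o)
c(f) = -392 + I*√2 (c(f) = √(-2 - 4*0) - 1*392 = √(-2 + 0) - 392 = √(-2) - 392 = I*√2 - 392 = -392 + I*√2)
c(186) - 308*(-25) = (-392 + I*√2) - 308*(-25) = (-392 + I*√2) - 1*(-7700) = (-392 + I*√2) + 7700 = 7308 + I*√2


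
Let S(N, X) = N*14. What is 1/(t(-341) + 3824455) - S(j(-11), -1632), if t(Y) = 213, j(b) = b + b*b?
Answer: -5889988719/3824668 ≈ -1540.0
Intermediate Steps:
j(b) = b + b²
S(N, X) = 14*N
1/(t(-341) + 3824455) - S(j(-11), -1632) = 1/(213 + 3824455) - 14*(-11*(1 - 11)) = 1/3824668 - 14*(-11*(-10)) = 1/3824668 - 14*110 = 1/3824668 - 1*1540 = 1/3824668 - 1540 = -5889988719/3824668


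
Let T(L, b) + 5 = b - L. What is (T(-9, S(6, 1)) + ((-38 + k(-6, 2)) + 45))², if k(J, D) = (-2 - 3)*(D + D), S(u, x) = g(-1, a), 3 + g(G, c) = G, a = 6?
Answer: 169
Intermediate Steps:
g(G, c) = -3 + G
S(u, x) = -4 (S(u, x) = -3 - 1 = -4)
k(J, D) = -10*D
T(L, b) = -5 + b - L (T(L, b) = -5 + (b - L) = -5 + b - L)
(T(-9, S(6, 1)) + ((-38 + k(-6, 2)) + 45))² = ((-5 - 4 - 1*(-9)) + ((-38 - 10*2) + 45))² = ((-5 - 4 + 9) + ((-38 - 20) + 45))² = (0 + (-58 + 45))² = (0 - 13)² = (-13)² = 169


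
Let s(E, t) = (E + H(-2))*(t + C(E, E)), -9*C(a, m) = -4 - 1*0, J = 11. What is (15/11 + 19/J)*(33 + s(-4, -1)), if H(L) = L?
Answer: 3706/33 ≈ 112.30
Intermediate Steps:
C(a, m) = 4/9 (C(a, m) = -(-4 - 1*0)/9 = -(-4 + 0)/9 = -⅑*(-4) = 4/9)
s(E, t) = (-2 + E)*(4/9 + t) (s(E, t) = (E - 2)*(t + 4/9) = (-2 + E)*(4/9 + t))
(15/11 + 19/J)*(33 + s(-4, -1)) = (15/11 + 19/11)*(33 + (-8/9 - 2*(-1) + (4/9)*(-4) - 4*(-1))) = (15*(1/11) + 19*(1/11))*(33 + (-8/9 + 2 - 16/9 + 4)) = (15/11 + 19/11)*(33 + 10/3) = (34/11)*(109/3) = 3706/33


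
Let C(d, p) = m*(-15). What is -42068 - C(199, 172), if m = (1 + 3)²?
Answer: -41828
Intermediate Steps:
m = 16 (m = 4² = 16)
C(d, p) = -240 (C(d, p) = 16*(-15) = -240)
-42068 - C(199, 172) = -42068 - 1*(-240) = -42068 + 240 = -41828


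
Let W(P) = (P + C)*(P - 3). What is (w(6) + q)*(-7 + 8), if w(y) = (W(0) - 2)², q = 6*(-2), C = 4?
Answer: 184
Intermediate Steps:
q = -12
W(P) = (-3 + P)*(4 + P) (W(P) = (P + 4)*(P - 3) = (4 + P)*(-3 + P) = (-3 + P)*(4 + P))
w(y) = 196 (w(y) = ((-12 + 0 + 0²) - 2)² = ((-12 + 0 + 0) - 2)² = (-12 - 2)² = (-14)² = 196)
(w(6) + q)*(-7 + 8) = (196 - 12)*(-7 + 8) = 184*1 = 184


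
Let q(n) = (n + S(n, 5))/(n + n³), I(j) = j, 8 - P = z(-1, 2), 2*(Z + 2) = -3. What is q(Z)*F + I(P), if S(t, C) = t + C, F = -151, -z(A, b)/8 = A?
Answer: -2416/371 ≈ -6.5121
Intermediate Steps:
Z = -7/2 (Z = -2 + (½)*(-3) = -2 - 3/2 = -7/2 ≈ -3.5000)
z(A, b) = -8*A
P = 0 (P = 8 - (-8)*(-1) = 8 - 1*8 = 8 - 8 = 0)
S(t, C) = C + t
q(n) = (5 + 2*n)/(n + n³) (q(n) = (n + (5 + n))/(n + n³) = (5 + 2*n)/(n + n³))
q(Z)*F + I(P) = ((5 + 2*(-7/2))/(-7/2 + (-7/2)³))*(-151) + 0 = ((5 - 7)/(-7/2 - 343/8))*(-151) + 0 = (-2/(-371/8))*(-151) + 0 = -8/371*(-2)*(-151) + 0 = (16/371)*(-151) + 0 = -2416/371 + 0 = -2416/371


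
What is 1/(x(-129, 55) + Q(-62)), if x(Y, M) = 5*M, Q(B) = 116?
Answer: 1/391 ≈ 0.0025575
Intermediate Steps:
1/(x(-129, 55) + Q(-62)) = 1/(5*55 + 116) = 1/(275 + 116) = 1/391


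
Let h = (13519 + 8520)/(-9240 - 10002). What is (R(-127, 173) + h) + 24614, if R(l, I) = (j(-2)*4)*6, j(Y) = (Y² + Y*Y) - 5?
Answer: 474985973/19242 ≈ 24685.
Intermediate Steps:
h = -22039/19242 (h = 22039/(-19242) = 22039*(-1/19242) = -22039/19242 ≈ -1.1454)
j(Y) = -5 + 2*Y² (j(Y) = (Y² + Y²) - 5 = 2*Y² - 5 = -5 + 2*Y²)
R(l, I) = 72 (R(l, I) = ((-5 + 2*(-2)²)*4)*6 = ((-5 + 2*4)*4)*6 = ((-5 + 8)*4)*6 = (3*4)*6 = 12*6 = 72)
(R(-127, 173) + h) + 24614 = (72 - 22039/19242) + 24614 = 1363385/19242 + 24614 = 474985973/19242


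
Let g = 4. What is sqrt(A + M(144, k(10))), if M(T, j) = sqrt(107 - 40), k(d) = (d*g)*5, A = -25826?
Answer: sqrt(-25826 + sqrt(67)) ≈ 160.68*I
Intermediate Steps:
k(d) = 20*d (k(d) = (d*4)*5 = (4*d)*5 = 20*d)
M(T, j) = sqrt(67)
sqrt(A + M(144, k(10))) = sqrt(-25826 + sqrt(67))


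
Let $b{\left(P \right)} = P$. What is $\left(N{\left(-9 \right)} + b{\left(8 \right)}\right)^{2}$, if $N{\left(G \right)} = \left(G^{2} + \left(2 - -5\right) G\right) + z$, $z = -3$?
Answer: $529$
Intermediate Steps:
$N{\left(G \right)} = -3 + G^{2} + 7 G$ ($N{\left(G \right)} = \left(G^{2} + \left(2 - -5\right) G\right) - 3 = \left(G^{2} + \left(2 + 5\right) G\right) - 3 = \left(G^{2} + 7 G\right) - 3 = -3 + G^{2} + 7 G$)
$\left(N{\left(-9 \right)} + b{\left(8 \right)}\right)^{2} = \left(\left(-3 + \left(-9\right)^{2} + 7 \left(-9\right)\right) + 8\right)^{2} = \left(\left(-3 + 81 - 63\right) + 8\right)^{2} = \left(15 + 8\right)^{2} = 23^{2} = 529$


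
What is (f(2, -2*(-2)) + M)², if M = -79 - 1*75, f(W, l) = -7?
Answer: 25921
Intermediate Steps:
M = -154 (M = -79 - 75 = -154)
(f(2, -2*(-2)) + M)² = (-7 - 154)² = (-161)² = 25921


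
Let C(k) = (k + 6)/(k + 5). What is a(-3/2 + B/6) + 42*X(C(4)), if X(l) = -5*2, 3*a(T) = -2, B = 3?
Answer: -1262/3 ≈ -420.67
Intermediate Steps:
C(k) = (6 + k)/(5 + k)
a(T) = -⅔ (a(T) = (⅓)*(-2) = -⅔)
X(l) = -10
a(-3/2 + B/6) + 42*X(C(4)) = -⅔ + 42*(-10) = -⅔ - 420 = -1262/3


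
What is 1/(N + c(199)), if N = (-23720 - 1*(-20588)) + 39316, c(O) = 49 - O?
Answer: 1/36034 ≈ 2.7752e-5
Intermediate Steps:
N = 36184 (N = (-23720 + 20588) + 39316 = -3132 + 39316 = 36184)
1/(N + c(199)) = 1/(36184 + (49 - 1*199)) = 1/(36184 + (49 - 199)) = 1/(36184 - 150) = 1/36034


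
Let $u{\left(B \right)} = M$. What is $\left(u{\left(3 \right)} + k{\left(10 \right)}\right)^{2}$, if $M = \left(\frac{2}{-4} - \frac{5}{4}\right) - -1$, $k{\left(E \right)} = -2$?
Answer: $\frac{121}{16} \approx 7.5625$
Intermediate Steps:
$M = - \frac{3}{4}$ ($M = \left(2 \left(- \frac{1}{4}\right) - \frac{5}{4}\right) + 1 = \left(- \frac{1}{2} - \frac{5}{4}\right) + 1 = - \frac{7}{4} + 1 = - \frac{3}{4} \approx -0.75$)
$u{\left(B \right)} = - \frac{3}{4}$
$\left(u{\left(3 \right)} + k{\left(10 \right)}\right)^{2} = \left(- \frac{3}{4} - 2\right)^{2} = \left(- \frac{11}{4}\right)^{2} = \frac{121}{16}$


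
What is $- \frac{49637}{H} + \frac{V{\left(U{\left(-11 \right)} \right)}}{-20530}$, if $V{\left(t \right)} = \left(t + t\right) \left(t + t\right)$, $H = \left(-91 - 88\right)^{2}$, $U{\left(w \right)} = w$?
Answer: $- \frac{517277727}{328900865} \approx -1.5727$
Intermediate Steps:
$H = 32041$ ($H = \left(-179\right)^{2} = 32041$)
$V{\left(t \right)} = 4 t^{2}$ ($V{\left(t \right)} = 2 t 2 t = 4 t^{2}$)
$- \frac{49637}{H} + \frac{V{\left(U{\left(-11 \right)} \right)}}{-20530} = - \frac{49637}{32041} + \frac{4 \left(-11\right)^{2}}{-20530} = \left(-49637\right) \frac{1}{32041} + 4 \cdot 121 \left(- \frac{1}{20530}\right) = - \frac{49637}{32041} + 484 \left(- \frac{1}{20530}\right) = - \frac{49637}{32041} - \frac{242}{10265} = - \frac{517277727}{328900865}$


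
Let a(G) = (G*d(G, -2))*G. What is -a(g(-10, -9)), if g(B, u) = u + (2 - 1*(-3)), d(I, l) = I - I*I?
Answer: 320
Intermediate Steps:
d(I, l) = I - I²
g(B, u) = 5 + u (g(B, u) = u + (2 + 3) = u + 5 = 5 + u)
a(G) = G³*(1 - G) (a(G) = (G*(G*(1 - G)))*G = (G²*(1 - G))*G = G³*(1 - G))
-a(g(-10, -9)) = -(5 - 9)³*(1 - (5 - 9)) = -(-4)³*(1 - 1*(-4)) = -(-64)*(1 + 4) = -(-64)*5 = -1*(-320) = 320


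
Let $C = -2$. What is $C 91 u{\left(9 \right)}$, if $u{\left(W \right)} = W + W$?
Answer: $-3276$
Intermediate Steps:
$u{\left(W \right)} = 2 W$
$C 91 u{\left(9 \right)} = \left(-2\right) 91 \cdot 2 \cdot 9 = \left(-182\right) 18 = -3276$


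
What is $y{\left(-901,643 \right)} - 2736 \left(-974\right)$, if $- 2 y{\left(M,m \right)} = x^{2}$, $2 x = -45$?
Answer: $\frac{21316887}{8} \approx 2.6646 \cdot 10^{6}$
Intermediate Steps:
$x = - \frac{45}{2}$ ($x = \frac{1}{2} \left(-45\right) = - \frac{45}{2} \approx -22.5$)
$y{\left(M,m \right)} = - \frac{2025}{8}$ ($y{\left(M,m \right)} = - \frac{\left(- \frac{45}{2}\right)^{2}}{2} = \left(- \frac{1}{2}\right) \frac{2025}{4} = - \frac{2025}{8}$)
$y{\left(-901,643 \right)} - 2736 \left(-974\right) = - \frac{2025}{8} - 2736 \left(-974\right) = - \frac{2025}{8} - -2664864 = - \frac{2025}{8} + 2664864 = \frac{21316887}{8}$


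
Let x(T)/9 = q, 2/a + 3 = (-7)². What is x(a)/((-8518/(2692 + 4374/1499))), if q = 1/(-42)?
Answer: 6059523/89379374 ≈ 0.067796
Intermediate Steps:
a = 1/23 (a = 2/(-3 + (-7)²) = 2/(-3 + 49) = 2/46 = 2*(1/46) = 1/23 ≈ 0.043478)
q = -1/42 ≈ -0.023810
x(T) = -3/14 (x(T) = 9*(-1/42) = -3/14)
x(a)/((-8518/(2692 + 4374/1499))) = -3/(14*((-8518/(2692 + 4374/1499)))) = -3/(14*((-8518/4039682/1499))) = -3/(14*((-8518*1499/4039682))) = -3/(14*(-6384241/2019841)) = -3/14*(-2019841/6384241) = 6059523/89379374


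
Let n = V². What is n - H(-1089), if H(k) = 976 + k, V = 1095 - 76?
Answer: 1038474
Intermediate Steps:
V = 1019
n = 1038361 (n = 1019² = 1038361)
n - H(-1089) = 1038361 - (976 - 1089) = 1038361 - 1*(-113) = 1038361 + 113 = 1038474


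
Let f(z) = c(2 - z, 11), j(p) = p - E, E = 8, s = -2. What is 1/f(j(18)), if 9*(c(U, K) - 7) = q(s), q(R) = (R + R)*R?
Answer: 9/71 ≈ 0.12676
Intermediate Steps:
q(R) = 2*R² (q(R) = (2*R)*R = 2*R²)
j(p) = -8 + p (j(p) = p - 1*8 = p - 8 = -8 + p)
c(U, K) = 71/9 (c(U, K) = 7 + (2*(-2)²)/9 = 7 + (2*4)/9 = 7 + (⅑)*8 = 7 + 8/9 = 71/9)
f(z) = 71/9
1/f(j(18)) = 1/(71/9) = 9/71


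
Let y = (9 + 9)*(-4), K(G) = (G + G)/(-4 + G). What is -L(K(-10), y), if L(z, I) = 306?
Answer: -306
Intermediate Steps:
K(G) = 2*G/(-4 + G) (K(G) = (2*G)/(-4 + G) = 2*G/(-4 + G))
y = -72 (y = 18*(-4) = -72)
-L(K(-10), y) = -1*306 = -306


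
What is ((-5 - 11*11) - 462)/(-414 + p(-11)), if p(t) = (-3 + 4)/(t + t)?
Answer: 12936/9109 ≈ 1.4201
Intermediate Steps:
p(t) = 1/(2*t)
((-5 - 11*11) - 462)/(-414 + p(-11)) = ((-5 - 11*11) - 462)/(-414 + (½)/(-11)) = ((-5 - 121) - 462)/(-414 + (½)*(-1/11)) = (-126 - 462)/(-414 - 1/22) = -588/(-9109/22) = -588*(-22/9109) = 12936/9109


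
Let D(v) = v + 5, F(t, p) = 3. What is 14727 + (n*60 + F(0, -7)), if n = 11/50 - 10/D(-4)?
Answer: 70716/5 ≈ 14143.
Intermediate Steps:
D(v) = 5 + v
n = -489/50 (n = 11/50 - 10/(5 - 4) = 11*(1/50) - 10/1 = 11/50 - 10*1 = 11/50 - 10 = -489/50 ≈ -9.7800)
14727 + (n*60 + F(0, -7)) = 14727 + (-489/50*60 + 3) = 14727 + (-2934/5 + 3) = 14727 - 2919/5 = 70716/5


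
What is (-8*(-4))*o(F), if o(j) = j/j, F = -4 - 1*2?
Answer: 32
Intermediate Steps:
F = -6 (F = -4 - 2 = -6)
o(j) = 1
(-8*(-4))*o(F) = -8*(-4)*1 = 32*1 = 32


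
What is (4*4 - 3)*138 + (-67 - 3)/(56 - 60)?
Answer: 3623/2 ≈ 1811.5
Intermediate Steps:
(4*4 - 3)*138 + (-67 - 3)/(56 - 60) = (16 - 3)*138 - 70/(-4) = 13*138 - 70*(-¼) = 1794 + 35/2 = 3623/2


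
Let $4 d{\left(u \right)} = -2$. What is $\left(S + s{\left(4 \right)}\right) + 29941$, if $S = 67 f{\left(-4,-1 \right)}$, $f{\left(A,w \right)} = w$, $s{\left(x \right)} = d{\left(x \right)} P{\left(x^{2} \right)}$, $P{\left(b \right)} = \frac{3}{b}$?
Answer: $\frac{955965}{32} \approx 29874.0$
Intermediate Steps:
$d{\left(u \right)} = - \frac{1}{2}$ ($d{\left(u \right)} = \frac{1}{4} \left(-2\right) = - \frac{1}{2}$)
$s{\left(x \right)} = - \frac{3}{2 x^{2}}$ ($s{\left(x \right)} = - \frac{3 \frac{1}{x^{2}}}{2} = - \frac{3}{2 x^{2}}$)
$S = -67$ ($S = 67 \left(-1\right) = -67$)
$\left(S + s{\left(4 \right)}\right) + 29941 = \left(-67 - \frac{3}{2 \cdot 16}\right) + 29941 = \left(-67 - \frac{3}{32}\right) + 29941 = - \frac{2147}{32} + 29941 = \frac{955965}{32}$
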